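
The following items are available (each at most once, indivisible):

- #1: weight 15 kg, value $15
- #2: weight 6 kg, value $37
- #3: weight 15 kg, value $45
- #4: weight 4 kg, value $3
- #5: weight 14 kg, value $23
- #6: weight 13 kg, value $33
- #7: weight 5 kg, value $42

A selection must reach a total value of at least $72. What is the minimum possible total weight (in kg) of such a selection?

Subsets with value ≥ 72, sorted by total weight:
- #2+#7: weight 11, value 79
- #2+#4+#7: weight 15, value 82
Minimum weight: 11 kg.

11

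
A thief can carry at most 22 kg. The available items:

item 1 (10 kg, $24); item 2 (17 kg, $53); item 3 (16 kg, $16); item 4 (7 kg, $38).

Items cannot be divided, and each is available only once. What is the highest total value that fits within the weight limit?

Check high-value combinations within 22 kg:
- item 1+item 4: weight 10+7=17, value 24+38=62
- item 2: weight 17, value 53
- item 4: weight 7, value 38
- item 1: weight 10, value 24
Best: $62.

$62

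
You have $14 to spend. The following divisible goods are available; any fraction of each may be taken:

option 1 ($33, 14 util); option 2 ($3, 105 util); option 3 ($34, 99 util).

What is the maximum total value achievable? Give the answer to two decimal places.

137.03

Take in order of value per unit:
- option 2 (105/3 per unit): all 3 → value 105, running total 105.00
- option 3 (99/34 per unit): 11 of 34 → value 11×99/34 = 32.0294, running total 137.03
Total 137.03.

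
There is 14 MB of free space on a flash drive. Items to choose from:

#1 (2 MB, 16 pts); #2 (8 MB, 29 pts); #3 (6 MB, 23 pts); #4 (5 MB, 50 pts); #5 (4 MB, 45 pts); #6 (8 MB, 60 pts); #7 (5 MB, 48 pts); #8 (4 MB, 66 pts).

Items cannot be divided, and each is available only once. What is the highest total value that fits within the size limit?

164 pts

This is a 0/1 knapsack; check combinations near the capacity.
- #4+#7+#8: size 5+5+4=14, value 50+48+66=164
- #4+#5+#8: size 5+4+4=13, value 50+45+66=161
- #5+#7+#8: size 4+5+4=13, value 45+48+66=159
- #4+#5+#7: size 5+4+5=14, value 50+45+48=143
- #1+#6+#8: size 2+8+4=14, value 16+60+66=142
Best: 164 pts.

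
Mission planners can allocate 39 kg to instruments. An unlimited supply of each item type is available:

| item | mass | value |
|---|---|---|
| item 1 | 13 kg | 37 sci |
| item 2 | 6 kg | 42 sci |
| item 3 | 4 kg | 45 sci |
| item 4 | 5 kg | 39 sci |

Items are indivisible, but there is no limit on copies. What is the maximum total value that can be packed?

405 sci

Best value-per-unit is item 3 at 45/4, and filling with it alone uses mass 9×4=36. No mix of the others beats 9×45 = 405.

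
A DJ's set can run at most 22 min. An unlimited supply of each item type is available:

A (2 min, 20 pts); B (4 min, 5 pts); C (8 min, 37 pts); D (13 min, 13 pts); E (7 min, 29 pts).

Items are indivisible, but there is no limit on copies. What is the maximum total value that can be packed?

Best value-per-unit is A at 20/2, and filling with it alone uses duration 11×2=22. No mix of the others beats 11×20 = 220.

220 pts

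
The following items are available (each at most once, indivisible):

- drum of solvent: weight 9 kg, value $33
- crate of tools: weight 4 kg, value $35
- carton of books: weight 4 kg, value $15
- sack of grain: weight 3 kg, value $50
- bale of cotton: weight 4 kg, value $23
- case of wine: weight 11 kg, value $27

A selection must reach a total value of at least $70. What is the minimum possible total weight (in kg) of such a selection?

7

Subsets with value ≥ 70, sorted by total weight:
- crate of tools+sack of grain: weight 7, value 85
- sack of grain+bale of cotton: weight 7, value 73
- crate of tools+sack of grain+bale of cotton: weight 11, value 108
- crate of tools+carton of books+sack of grain: weight 11, value 100
Minimum weight: 7 kg.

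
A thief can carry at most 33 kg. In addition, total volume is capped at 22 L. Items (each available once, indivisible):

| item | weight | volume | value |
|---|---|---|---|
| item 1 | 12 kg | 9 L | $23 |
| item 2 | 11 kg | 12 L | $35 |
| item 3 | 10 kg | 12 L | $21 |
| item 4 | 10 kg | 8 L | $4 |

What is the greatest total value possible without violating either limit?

Feasible sets respecting both limits:
- item 1+item 2: weight 23, volume 21, value 58
- item 1+item 3: weight 22, volume 21, value 44
- item 2+item 4: weight 21, volume 20, value 39
- item 2: weight 11, volume 12, value 35
Best: $58.

$58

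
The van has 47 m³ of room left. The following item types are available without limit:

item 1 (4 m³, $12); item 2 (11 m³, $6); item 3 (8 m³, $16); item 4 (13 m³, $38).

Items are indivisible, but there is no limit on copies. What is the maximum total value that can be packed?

$138

Best value-per-unit is item 1 at 12/4; filling with it alone gives 11×12 = 132.
Optimal mix: 2×item 1 + 3×item 4 → volume 47, value 138.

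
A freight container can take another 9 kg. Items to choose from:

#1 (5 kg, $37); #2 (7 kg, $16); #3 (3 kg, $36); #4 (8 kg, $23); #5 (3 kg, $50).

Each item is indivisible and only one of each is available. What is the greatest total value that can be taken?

$87

Check high-value combinations within 9 kg:
- #1+#5: weight 5+3=8, value 37+50=87
- #3+#5: weight 3+3=6, value 36+50=86
- #1+#3: weight 5+3=8, value 37+36=73
- #5: weight 3, value 50
- #1: weight 5, value 37
Best: $87.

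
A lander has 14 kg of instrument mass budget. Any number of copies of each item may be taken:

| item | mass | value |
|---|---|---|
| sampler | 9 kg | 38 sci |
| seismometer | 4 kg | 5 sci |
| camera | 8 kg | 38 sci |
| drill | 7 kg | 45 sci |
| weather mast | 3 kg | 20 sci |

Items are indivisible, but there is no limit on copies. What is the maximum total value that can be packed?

90 sci

Best value-per-unit is weather mast at 20/3; filling with it alone gives 4×20 = 80.
Optimal mix: 2×drill → mass 14, value 90.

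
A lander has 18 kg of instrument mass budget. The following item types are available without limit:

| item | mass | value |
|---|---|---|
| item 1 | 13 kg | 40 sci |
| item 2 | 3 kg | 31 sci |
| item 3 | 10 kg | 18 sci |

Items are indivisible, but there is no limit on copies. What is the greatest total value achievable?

186 sci

Best value-per-unit is item 2 at 31/3, and filling with it alone uses mass 6×3=18. No mix of the others beats 6×31 = 186.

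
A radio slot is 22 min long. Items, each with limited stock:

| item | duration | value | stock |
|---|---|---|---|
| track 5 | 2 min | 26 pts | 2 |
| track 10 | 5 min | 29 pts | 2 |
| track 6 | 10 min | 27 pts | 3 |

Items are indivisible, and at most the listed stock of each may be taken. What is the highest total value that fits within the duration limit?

111 pts

Best selections within duration 22 and stock limits:
- 1×track 5 + 2×track 10 + 1×track 6: duration 22, value 111
- 2×track 5 + 2×track 10: duration 14, value 110
- 2×track 5 + 1×track 10 + 1×track 6: duration 19, value 108
Best: 111 pts.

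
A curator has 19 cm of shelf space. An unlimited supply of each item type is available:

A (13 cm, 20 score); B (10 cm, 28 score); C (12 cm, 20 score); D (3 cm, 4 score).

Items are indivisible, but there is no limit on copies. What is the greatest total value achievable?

Best value-per-unit is B at 28/10; filling with it alone gives 1×28 = 28.
Optimal mix: 1×B + 3×D → length 19, value 40.

40 score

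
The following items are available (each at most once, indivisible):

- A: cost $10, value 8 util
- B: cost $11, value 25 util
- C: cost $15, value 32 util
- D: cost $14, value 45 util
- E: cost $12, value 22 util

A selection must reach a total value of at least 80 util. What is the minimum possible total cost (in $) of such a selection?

37

Subsets with value ≥ 80, sorted by total cost:
- B+D+E: cost 37, value 92
- A+C+D: cost 39, value 85
Minimum cost: 37 $.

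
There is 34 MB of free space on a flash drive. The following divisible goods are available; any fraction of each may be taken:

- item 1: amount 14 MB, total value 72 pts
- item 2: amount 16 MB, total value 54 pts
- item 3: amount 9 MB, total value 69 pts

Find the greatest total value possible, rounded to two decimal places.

Take in order of value per unit:
- item 3 (69/9 per unit): all 9 → value 69, running total 69.00
- item 1 (72/14 per unit): all 14 → value 72, running total 141.00
- item 2 (54/16 per unit): 11 of 16 → value 11×54/16 = 37.1250, running total 178.13
Total 178.13.

178.13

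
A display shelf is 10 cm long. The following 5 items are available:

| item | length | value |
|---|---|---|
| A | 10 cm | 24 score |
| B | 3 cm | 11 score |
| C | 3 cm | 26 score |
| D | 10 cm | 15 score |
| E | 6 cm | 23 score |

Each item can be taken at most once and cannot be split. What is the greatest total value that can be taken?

Check high-value combinations within 10 cm:
- C+E: length 3+6=9, value 26+23=49
- B+C: length 3+3=6, value 11+26=37
- B+E: length 3+6=9, value 11+23=34
- C: length 3, value 26
Best: 49 score.

49 score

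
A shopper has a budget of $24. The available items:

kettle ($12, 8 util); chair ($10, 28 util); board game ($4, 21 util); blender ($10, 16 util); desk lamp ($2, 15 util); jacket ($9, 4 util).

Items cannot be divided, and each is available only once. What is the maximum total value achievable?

65 util

This is a 0/1 knapsack; check combinations near the capacity.
- chair+board game+blender: cost 10+4+10=24, value 28+21+16=65
- chair+board game+desk lamp: cost 10+4+2=16, value 28+21+15=64
- chair+blender+desk lamp: cost 10+10+2=22, value 28+16+15=59
- chair+board game+jacket: cost 10+4+9=23, value 28+21+4=53
Best: 65 util.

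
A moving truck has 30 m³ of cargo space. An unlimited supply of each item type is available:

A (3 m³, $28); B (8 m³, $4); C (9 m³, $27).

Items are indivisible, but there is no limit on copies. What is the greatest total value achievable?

$280

Best value-per-unit is A at 28/3, and filling with it alone uses volume 10×3=30. No mix of the others beats 10×28 = 280.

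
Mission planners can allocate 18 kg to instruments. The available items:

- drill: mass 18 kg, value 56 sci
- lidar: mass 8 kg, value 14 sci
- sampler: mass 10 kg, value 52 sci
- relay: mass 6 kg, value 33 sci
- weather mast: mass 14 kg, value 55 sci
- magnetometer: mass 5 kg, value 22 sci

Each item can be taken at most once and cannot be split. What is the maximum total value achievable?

Check high-value combinations within 18 kg:
- sampler+relay: mass 10+6=16, value 52+33=85
- sampler+magnetometer: mass 10+5=15, value 52+22=74
- lidar+sampler: mass 8+10=18, value 14+52=66
- drill: mass 18, value 56
Best: 85 sci.

85 sci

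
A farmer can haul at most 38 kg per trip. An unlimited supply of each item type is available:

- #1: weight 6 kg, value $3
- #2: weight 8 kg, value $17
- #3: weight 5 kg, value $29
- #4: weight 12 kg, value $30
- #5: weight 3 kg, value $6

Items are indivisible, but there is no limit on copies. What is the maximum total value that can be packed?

$209

Best value-per-unit is #3 at 29/5; filling with it alone gives 7×29 = 203.
Optimal mix: 7×#3 + 1×#5 → weight 38, value 209.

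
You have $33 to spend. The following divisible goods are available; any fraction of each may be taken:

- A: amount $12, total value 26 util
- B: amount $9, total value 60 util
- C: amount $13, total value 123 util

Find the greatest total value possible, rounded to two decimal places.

Take in order of value per unit:
- C (123/13 per unit): all 13 → value 123, running total 123.00
- B (60/9 per unit): all 9 → value 60, running total 183.00
- A (26/12 per unit): 11 of 12 → value 11×26/12 = 23.8333, running total 206.83
Total 206.83.

206.83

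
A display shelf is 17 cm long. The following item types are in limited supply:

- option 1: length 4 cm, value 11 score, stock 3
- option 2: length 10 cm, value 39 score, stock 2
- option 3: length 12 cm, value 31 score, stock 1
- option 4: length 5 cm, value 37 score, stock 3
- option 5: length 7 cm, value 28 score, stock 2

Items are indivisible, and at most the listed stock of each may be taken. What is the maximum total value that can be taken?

Top feasible selections:
- 3×option 4: length 15, value 111
- 2×option 4 + 1×option 5: length 17, value 102
Best: 111 score.

111 score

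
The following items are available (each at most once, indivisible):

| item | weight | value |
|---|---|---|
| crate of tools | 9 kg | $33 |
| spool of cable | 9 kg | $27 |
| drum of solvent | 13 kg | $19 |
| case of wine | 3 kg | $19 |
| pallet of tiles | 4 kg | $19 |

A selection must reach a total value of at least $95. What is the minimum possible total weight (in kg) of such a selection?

25

Subsets with value ≥ 95, sorted by total weight:
- crate of tools+spool of cable+case of wine+pallet of tiles: weight 25, value 98
- crate of tools+spool of cable+drum of solvent+case of wine: weight 34, value 98
Minimum weight: 25 kg.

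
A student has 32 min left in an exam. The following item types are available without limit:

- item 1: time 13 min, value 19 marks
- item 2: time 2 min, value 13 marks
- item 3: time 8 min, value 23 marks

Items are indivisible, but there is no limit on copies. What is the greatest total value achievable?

208 marks

Best value-per-unit is item 2 at 13/2, and filling with it alone uses time 16×2=32. No mix of the others beats 16×13 = 208.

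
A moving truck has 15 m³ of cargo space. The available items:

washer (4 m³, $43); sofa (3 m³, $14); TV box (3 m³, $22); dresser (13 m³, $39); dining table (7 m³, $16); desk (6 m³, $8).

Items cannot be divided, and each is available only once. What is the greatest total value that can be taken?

Check high-value combinations within 15 m³:
- washer+TV box+dining table: volume 4+3+7=14, value 43+22+16=81
- washer+sofa+TV box: volume 4+3+3=10, value 43+14+22=79
- washer+TV box+desk: volume 4+3+6=13, value 43+22+8=73
Best: $81.

$81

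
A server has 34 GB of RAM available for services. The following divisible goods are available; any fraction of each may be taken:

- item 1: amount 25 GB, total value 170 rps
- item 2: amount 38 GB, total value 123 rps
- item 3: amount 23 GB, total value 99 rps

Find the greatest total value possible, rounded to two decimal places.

208.74

Take in order of value per unit:
- item 1 (170/25 per unit): all 25 → value 170, running total 170.00
- item 3 (99/23 per unit): 9 of 23 → value 9×99/23 = 38.7391, running total 208.74
Total 208.74.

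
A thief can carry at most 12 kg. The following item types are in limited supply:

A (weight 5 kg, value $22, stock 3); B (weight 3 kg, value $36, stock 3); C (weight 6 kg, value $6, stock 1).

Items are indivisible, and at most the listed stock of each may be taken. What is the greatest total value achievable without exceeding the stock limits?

Top feasible selections:
- 3×B: weight 9, value 108
- 1×A + 2×B: weight 11, value 94
- 2×B + 1×C: weight 12, value 78
- 2×B: weight 6, value 72
Best: $108.

$108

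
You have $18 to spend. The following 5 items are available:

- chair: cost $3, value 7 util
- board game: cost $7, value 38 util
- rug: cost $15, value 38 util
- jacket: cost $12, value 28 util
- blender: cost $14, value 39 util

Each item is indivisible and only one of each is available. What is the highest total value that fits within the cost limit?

46 util

Check high-value combinations within $18:
- chair+blender: cost 3+14=17, value 7+39=46
- chair+board game: cost 3+7=10, value 7+38=45
- chair+rug: cost 3+15=18, value 7+38=45
Best: 46 util.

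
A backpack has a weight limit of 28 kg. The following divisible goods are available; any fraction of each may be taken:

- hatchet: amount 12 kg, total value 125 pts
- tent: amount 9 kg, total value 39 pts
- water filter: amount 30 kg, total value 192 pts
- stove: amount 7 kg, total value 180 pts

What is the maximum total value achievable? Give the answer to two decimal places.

362.60

Take in order of value per unit:
- stove (180/7 per unit): all 7 → value 180, running total 180.00
- hatchet (125/12 per unit): all 12 → value 125, running total 305.00
- water filter (192/30 per unit): 9 of 30 → value 9×192/30 = 57.6000, running total 362.60
Total 362.60.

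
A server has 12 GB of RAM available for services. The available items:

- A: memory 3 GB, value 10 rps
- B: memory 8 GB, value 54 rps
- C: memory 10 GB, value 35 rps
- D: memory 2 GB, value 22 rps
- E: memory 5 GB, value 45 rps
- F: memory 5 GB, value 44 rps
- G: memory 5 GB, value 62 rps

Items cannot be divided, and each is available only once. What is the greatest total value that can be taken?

129 rps

This is a 0/1 knapsack; check combinations near the capacity.
- D+E+G: memory 2+5+5=12, value 22+45+62=129
- D+F+G: memory 2+5+5=12, value 22+44+62=128
- D+E+F: memory 2+5+5=12, value 22+45+44=111
- E+G: memory 5+5=10, value 45+62=107
- F+G: memory 5+5=10, value 44+62=106
Best: 129 rps.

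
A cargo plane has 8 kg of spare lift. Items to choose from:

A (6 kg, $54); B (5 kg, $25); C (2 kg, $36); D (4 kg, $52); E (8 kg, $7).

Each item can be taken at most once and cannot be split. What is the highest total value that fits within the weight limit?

This is a 0/1 knapsack; check combinations near the capacity.
- A+C: weight 6+2=8, value 54+36=90
- C+D: weight 2+4=6, value 36+52=88
- B+C: weight 5+2=7, value 25+36=61
- A: weight 6, value 54
- D: weight 4, value 52
Best: $90.

$90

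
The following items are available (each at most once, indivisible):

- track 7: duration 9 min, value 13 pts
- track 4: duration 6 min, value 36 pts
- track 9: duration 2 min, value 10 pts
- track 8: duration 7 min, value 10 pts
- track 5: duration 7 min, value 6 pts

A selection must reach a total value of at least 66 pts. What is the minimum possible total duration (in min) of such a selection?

Subsets with value ≥ 66, sorted by total duration:
- track 7+track 4+track 9+track 8: duration 24, value 69
- track 7+track 4+track 9+track 8+track 5: duration 31, value 75
Minimum duration: 24 min.

24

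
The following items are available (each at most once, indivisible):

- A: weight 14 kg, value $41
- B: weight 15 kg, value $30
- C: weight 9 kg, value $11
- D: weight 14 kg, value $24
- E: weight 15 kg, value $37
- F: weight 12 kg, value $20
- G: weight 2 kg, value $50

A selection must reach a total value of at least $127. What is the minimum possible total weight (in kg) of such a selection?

Subsets with value ≥ 127, sorted by total weight:
- A+E+G: weight 31, value 128
- A+C+E+G: weight 40, value 139
Minimum weight: 31 kg.

31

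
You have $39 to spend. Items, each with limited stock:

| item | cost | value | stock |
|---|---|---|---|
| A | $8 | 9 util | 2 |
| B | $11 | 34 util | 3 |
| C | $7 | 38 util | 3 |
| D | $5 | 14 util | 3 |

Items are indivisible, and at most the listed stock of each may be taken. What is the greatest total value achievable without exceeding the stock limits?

Top feasible selections:
- 1×B + 3×C + 1×D: cost 37, value 162
- 3×C + 3×D: cost 36, value 156
Best: 162 util.

162 util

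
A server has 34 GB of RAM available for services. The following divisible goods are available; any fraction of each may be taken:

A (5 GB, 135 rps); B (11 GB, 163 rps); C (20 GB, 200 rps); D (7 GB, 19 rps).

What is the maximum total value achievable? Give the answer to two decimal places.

478.00

Take in order of value per unit:
- A (135/5 per unit): all 5 → value 135, running total 135.00
- B (163/11 per unit): all 11 → value 163, running total 298.00
- C (200/20 per unit): 18 of 20 → value 18×200/20 = 180.0000, running total 478.00
Total 478.00.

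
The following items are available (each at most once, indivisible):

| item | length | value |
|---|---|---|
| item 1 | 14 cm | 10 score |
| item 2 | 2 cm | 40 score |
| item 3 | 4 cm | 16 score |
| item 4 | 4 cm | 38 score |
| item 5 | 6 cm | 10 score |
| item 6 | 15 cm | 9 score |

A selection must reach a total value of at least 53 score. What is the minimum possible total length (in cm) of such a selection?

Subsets with value ≥ 53, sorted by total length:
- item 2+item 4: length 6, value 78
- item 2+item 3: length 6, value 56
- item 3+item 4: length 8, value 54
Minimum length: 6 cm.

6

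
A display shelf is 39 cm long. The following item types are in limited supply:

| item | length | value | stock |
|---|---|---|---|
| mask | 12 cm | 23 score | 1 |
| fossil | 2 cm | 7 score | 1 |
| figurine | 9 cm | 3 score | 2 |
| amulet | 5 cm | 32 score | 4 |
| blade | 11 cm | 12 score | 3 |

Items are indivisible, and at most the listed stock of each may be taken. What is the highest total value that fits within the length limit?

158 score

Top feasible selections:
- 1×mask + 1×fossil + 4×amulet: length 34, value 158
- 1×mask + 4×amulet: length 32, value 151
- 1×fossil + 4×amulet + 1×blade: length 33, value 147
- 4×amulet + 1×blade: length 31, value 140
Best: 158 score.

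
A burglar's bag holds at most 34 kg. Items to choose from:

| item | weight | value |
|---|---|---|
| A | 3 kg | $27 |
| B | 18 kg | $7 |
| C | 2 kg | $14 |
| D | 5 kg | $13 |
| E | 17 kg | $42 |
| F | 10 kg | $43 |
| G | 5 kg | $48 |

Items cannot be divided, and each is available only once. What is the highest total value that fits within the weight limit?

Check high-value combinations within 34 kg:
- C+E+F+G: weight 2+17+10+5=34, value 14+42+43+48=147
- A+C+D+F+G: weight 3+2+5+10+5=25, value 27+14+13+43+48=145
- A+C+D+E+G: weight 3+2+5+17+5=32, value 27+14+13+42+48=144
- E+F+G: weight 17+10+5=32, value 42+43+48=133
Best: $147.

$147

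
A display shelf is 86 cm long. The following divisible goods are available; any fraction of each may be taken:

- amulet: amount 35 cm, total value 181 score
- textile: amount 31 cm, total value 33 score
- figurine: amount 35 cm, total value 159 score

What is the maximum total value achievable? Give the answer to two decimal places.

357.03

Take in order of value per unit:
- amulet (181/35 per unit): all 35 → value 181, running total 181.00
- figurine (159/35 per unit): all 35 → value 159, running total 340.00
- textile (33/31 per unit): 16 of 31 → value 16×33/31 = 17.0323, running total 357.03
Total 357.03.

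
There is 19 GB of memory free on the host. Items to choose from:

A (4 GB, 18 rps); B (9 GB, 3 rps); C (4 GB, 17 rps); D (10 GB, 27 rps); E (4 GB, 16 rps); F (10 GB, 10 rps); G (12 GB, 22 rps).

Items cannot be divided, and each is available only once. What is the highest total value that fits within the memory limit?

62 rps

Check high-value combinations within 19 GB:
- A+C+D: memory 4+4+10=18, value 18+17+27=62
- A+D+E: memory 4+10+4=18, value 18+27+16=61
- C+D+E: memory 4+10+4=18, value 17+27+16=60
- A+C+E: memory 4+4+4=12, value 18+17+16=51
Best: 62 rps.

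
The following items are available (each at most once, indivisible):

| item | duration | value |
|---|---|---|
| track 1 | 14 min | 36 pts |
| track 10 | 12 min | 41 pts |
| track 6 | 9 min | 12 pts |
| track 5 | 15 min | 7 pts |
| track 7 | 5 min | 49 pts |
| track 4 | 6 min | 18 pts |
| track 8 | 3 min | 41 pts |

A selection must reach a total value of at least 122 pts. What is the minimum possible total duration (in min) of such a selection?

20

Subsets with value ≥ 122, sorted by total duration:
- track 10+track 7+track 8: duration 20, value 131
- track 1+track 7+track 8: duration 22, value 126
- track 10+track 7+track 4+track 8: duration 26, value 149
Minimum duration: 20 min.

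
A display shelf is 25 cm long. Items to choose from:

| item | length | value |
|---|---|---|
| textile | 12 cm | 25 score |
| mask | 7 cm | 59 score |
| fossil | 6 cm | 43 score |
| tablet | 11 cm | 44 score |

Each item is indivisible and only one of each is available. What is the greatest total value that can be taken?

146 score

This is a 0/1 knapsack; check combinations near the capacity.
- mask+fossil+tablet: length 7+6+11=24, value 59+43+44=146
- textile+mask+fossil: length 12+7+6=25, value 25+59+43=127
- mask+tablet: length 7+11=18, value 59+44=103
- mask+fossil: length 7+6=13, value 59+43=102
- fossil+tablet: length 6+11=17, value 43+44=87
Best: 146 score.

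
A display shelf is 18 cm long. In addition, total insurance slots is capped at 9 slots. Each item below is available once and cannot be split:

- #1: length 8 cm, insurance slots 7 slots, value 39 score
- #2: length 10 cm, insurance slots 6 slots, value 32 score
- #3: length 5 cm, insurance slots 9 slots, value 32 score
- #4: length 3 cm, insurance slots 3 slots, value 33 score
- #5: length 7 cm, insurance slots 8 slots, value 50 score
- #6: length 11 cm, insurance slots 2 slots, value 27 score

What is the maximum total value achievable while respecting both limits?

Feasible sets respecting both limits:
- #2+#4: length 13, insurance slots 9, value 65
- #4+#6: length 14, insurance slots 5, value 60
- #5: length 7, insurance slots 8, value 50
Best: 65 score.

65 score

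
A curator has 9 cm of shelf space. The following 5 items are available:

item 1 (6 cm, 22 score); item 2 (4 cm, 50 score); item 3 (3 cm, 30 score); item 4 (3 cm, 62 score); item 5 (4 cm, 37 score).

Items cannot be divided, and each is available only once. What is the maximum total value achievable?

Check high-value combinations within 9 cm:
- item 2+item 4: length 4+3=7, value 50+62=112
- item 4+item 5: length 3+4=7, value 62+37=99
- item 3+item 4: length 3+3=6, value 30+62=92
Best: 112 score.

112 score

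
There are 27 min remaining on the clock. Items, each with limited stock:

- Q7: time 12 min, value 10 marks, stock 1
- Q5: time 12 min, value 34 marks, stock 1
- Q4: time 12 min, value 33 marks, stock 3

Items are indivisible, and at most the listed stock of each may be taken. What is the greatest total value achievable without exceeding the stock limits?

67 marks

Best selections within time 27 and stock limits:
- 1×Q5 + 1×Q4: time 24, value 67
- 2×Q4: time 24, value 66
- 1×Q7 + 1×Q5: time 24, value 44
- 1×Q7 + 1×Q4: time 24, value 43
Best: 67 marks.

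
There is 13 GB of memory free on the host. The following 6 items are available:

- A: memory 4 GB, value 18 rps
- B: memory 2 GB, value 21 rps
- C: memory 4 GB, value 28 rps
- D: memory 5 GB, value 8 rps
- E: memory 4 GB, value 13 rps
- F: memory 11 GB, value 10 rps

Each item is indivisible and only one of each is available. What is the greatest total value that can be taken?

This is a 0/1 knapsack; check combinations near the capacity.
- A+B+C: memory 4+2+4=10, value 18+21+28=67
- B+C+E: memory 2+4+4=10, value 21+28+13=62
- A+C+E: memory 4+4+4=12, value 18+28+13=59
- B+C+D: memory 2+4+5=11, value 21+28+8=57
Best: 67 rps.

67 rps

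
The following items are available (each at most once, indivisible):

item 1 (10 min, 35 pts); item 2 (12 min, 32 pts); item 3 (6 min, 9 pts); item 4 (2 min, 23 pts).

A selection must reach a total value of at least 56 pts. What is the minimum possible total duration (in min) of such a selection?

12

Subsets with value ≥ 56, sorted by total duration:
- item 1+item 4: duration 12, value 58
- item 1+item 3+item 4: duration 18, value 67
- item 2+item 3+item 4: duration 20, value 64
- item 1+item 2: duration 22, value 67
Minimum duration: 12 min.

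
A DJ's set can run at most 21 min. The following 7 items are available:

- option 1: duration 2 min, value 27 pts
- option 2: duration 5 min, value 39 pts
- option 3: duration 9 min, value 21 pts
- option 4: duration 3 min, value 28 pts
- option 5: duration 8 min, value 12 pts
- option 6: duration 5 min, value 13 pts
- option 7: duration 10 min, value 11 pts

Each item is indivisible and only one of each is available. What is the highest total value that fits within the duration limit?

This is a 0/1 knapsack; check combinations near the capacity.
- option 1+option 2+option 3+option 4: duration 2+5+9+3=19, value 27+39+21+28=115
- option 1+option 2+option 4+option 6: duration 2+5+3+5=15, value 27+39+28+13=107
- option 1+option 2+option 4+option 5: duration 2+5+3+8=18, value 27+39+28+12=106
- option 1+option 2+option 4+option 7: duration 2+5+3+10=20, value 27+39+28+11=105
Best: 115 pts.

115 pts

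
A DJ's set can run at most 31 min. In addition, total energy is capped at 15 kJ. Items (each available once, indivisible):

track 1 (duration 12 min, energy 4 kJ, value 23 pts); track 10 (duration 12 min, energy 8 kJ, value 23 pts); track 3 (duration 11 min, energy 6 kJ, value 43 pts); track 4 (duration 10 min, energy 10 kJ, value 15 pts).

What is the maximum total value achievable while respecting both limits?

66 pts

Feasible sets respecting both limits:
- track 1+track 3: duration 23, energy 10, value 66
- track 10+track 3: duration 23, energy 14, value 66
- track 1+track 10: duration 24, energy 12, value 46
Best: 66 pts.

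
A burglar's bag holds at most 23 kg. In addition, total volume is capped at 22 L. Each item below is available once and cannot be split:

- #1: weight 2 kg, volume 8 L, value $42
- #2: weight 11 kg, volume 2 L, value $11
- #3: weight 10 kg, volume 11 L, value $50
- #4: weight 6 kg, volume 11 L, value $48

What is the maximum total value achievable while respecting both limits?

Feasible sets respecting both limits:
- #1+#2+#3: weight 23, volume 21, value 103
- #1+#2+#4: weight 19, volume 21, value 101
- #3+#4: weight 16, volume 22, value 98
- #1+#3: weight 12, volume 19, value 92
Best: $103.

$103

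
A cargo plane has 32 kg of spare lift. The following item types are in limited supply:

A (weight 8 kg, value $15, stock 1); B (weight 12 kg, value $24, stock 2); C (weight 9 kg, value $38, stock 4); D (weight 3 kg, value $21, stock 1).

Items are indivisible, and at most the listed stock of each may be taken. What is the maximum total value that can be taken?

Top feasible selections:
- 3×C + 1×D: weight 30, value 135
- 3×C: weight 27, value 114
- 1×A + 2×C + 1×D: weight 29, value 112
Best: $135.

$135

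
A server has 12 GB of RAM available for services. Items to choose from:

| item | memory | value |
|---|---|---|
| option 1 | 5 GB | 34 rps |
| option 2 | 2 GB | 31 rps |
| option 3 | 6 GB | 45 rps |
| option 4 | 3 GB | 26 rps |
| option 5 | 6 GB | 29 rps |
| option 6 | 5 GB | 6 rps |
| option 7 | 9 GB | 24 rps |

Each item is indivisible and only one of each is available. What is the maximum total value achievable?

102 rps

Check high-value combinations within 12 GB:
- option 2+option 3+option 4: memory 2+6+3=11, value 31+45+26=102
- option 1+option 2+option 4: memory 5+2+3=10, value 34+31+26=91
- option 2+option 4+option 5: memory 2+3+6=11, value 31+26+29=86
Best: 102 rps.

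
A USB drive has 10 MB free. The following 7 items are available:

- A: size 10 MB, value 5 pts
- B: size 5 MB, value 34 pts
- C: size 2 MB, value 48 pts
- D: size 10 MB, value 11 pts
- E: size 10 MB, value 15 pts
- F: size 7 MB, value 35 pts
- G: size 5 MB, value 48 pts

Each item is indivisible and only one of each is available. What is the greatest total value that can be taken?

96 pts

This is a 0/1 knapsack; check combinations near the capacity.
- C+G: size 2+5=7, value 48+48=96
- C+F: size 2+7=9, value 48+35=83
- B+C: size 5+2=7, value 34+48=82
- B+G: size 5+5=10, value 34+48=82
Best: 96 pts.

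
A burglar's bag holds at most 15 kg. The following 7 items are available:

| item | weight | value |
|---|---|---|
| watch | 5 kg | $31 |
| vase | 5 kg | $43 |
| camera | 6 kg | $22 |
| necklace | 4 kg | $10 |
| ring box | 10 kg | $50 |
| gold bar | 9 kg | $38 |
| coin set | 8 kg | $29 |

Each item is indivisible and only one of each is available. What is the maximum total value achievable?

Check high-value combinations within 15 kg:
- vase+ring box: weight 5+10=15, value 43+50=93
- watch+vase+necklace: weight 5+5+4=14, value 31+43+10=84
- vase+gold bar: weight 5+9=14, value 43+38=81
- watch+ring box: weight 5+10=15, value 31+50=81
Best: $93.

$93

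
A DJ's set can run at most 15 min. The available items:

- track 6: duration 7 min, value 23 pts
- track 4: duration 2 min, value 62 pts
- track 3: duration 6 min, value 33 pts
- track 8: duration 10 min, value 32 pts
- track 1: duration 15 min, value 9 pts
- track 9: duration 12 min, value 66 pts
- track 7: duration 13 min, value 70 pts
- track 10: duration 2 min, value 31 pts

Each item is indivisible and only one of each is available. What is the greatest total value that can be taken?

This is a 0/1 knapsack; check combinations near the capacity.
- track 4+track 7: duration 2+13=15, value 62+70=132
- track 4+track 9: duration 2+12=14, value 62+66=128
- track 4+track 3+track 10: duration 2+6+2=10, value 62+33+31=126
Best: 132 pts.

132 pts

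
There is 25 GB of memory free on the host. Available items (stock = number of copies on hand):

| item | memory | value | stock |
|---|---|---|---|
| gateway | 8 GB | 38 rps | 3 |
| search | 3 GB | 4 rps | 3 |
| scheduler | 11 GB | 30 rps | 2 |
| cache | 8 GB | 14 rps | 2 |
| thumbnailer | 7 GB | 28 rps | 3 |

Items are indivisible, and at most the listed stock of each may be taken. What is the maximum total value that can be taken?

114 rps

Best selections within memory 25 and stock limits:
- 3×gateway: memory 24, value 114
- 2×gateway + 1×thumbnailer: memory 23, value 104
- 1×gateway + 1×search + 2×thumbnailer: memory 25, value 98
- 1×gateway + 2×thumbnailer: memory 22, value 94
Best: 114 rps.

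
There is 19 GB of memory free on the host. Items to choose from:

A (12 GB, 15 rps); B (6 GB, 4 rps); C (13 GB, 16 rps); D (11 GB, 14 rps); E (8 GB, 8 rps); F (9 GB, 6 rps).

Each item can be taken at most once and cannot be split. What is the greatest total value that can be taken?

Check high-value combinations within 19 GB:
- D+E: memory 11+8=19, value 14+8=22
- B+C: memory 6+13=19, value 4+16=20
- A+B: memory 12+6=18, value 15+4=19
- B+D: memory 6+11=17, value 4+14=18
- C: memory 13, value 16
Best: 22 rps.

22 rps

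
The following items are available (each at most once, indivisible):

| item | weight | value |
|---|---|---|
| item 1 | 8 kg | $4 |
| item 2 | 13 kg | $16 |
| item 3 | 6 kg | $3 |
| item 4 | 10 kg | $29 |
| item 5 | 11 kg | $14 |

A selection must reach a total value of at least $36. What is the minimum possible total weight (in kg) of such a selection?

21

Subsets with value ≥ 36, sorted by total weight:
- item 4+item 5: weight 21, value 43
- item 2+item 4: weight 23, value 45
- item 1+item 3+item 4: weight 24, value 36
Minimum weight: 21 kg.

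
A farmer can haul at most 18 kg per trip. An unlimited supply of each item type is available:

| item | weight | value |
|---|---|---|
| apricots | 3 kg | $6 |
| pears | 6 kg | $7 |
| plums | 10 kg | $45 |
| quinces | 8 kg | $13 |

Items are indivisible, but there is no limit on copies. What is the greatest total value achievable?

$58

Best value-per-unit is plums at 45/10; filling with it alone gives 1×45 = 45.
Optimal mix: 1×plums + 1×quinces → weight 18, value 58.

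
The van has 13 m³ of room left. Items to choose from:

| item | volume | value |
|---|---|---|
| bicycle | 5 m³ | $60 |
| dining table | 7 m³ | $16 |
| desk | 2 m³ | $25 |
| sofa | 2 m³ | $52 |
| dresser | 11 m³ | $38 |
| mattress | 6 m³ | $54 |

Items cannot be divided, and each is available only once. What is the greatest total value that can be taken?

Check high-value combinations within 13 m³:
- bicycle+sofa+mattress: volume 5+2+6=13, value 60+52+54=166
- bicycle+desk+mattress: volume 5+2+6=13, value 60+25+54=139
- bicycle+desk+sofa: volume 5+2+2=9, value 60+25+52=137
Best: $166.

$166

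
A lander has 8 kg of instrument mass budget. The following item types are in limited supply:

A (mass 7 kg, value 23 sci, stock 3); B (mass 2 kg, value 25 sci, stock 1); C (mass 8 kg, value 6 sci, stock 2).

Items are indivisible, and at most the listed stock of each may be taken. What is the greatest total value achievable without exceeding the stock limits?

Best selections within mass 8 and stock limits:
- 1×B: mass 2, value 25
- 1×A: mass 7, value 23
- 1×C: mass 8, value 6
Best: 25 sci.

25 sci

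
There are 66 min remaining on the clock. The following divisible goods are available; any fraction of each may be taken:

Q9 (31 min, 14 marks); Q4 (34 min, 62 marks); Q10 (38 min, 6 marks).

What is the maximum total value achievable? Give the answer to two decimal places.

76.16

Take in order of value per unit:
- Q4 (62/34 per unit): all 34 → value 62, running total 62.00
- Q9 (14/31 per unit): all 31 → value 14, running total 76.00
- Q10 (6/38 per unit): 1 of 38 → value 1×6/38 = 0.1579, running total 76.16
Total 76.16.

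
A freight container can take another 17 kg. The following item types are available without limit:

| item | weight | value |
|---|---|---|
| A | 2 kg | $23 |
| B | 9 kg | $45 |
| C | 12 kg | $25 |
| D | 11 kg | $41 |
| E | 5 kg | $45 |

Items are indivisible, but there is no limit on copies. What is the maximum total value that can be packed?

$184

Best value-per-unit is A at 23/2, and filling with it alone uses weight 8×2=16. No mix of the others beats 8×23 = 184.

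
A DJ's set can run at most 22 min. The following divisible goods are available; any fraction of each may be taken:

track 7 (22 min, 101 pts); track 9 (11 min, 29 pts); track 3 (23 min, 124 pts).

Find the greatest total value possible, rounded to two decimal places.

118.61

Take in order of value per unit:
- track 3 (124/23 per unit): 22 of 23 → value 22×124/23 = 118.6087, running total 118.61
Total 118.61.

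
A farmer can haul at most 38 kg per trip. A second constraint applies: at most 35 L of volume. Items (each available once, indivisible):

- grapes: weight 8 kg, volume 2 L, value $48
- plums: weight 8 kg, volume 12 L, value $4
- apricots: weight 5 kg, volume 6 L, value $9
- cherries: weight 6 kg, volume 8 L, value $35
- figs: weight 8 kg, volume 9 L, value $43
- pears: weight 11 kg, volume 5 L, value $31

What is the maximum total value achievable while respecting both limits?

Feasible sets respecting both limits:
- grapes+apricots+cherries+figs+pears: weight 38, volume 30, value 166
- grapes+cherries+figs+pears: weight 33, volume 24, value 157
- grapes+apricots+cherries+figs: weight 27, volume 25, value 135
Best: $166.

$166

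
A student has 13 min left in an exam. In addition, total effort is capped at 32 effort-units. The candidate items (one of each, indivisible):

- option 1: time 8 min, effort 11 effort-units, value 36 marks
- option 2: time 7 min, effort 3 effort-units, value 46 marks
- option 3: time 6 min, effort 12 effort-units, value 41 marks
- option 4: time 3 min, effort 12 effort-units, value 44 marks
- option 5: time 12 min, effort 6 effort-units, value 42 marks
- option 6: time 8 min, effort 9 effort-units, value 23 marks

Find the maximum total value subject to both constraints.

90 marks

Feasible sets respecting both limits:
- option 2+option 4: time 10, effort 15, value 90
- option 2+option 3: time 13, effort 15, value 87
- option 3+option 4: time 9, effort 24, value 85
Best: 90 marks.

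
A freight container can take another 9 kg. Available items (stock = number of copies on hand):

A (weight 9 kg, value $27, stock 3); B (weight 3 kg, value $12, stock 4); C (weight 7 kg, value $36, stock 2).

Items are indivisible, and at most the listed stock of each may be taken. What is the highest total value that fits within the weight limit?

Best selections within weight 9 and stock limits:
- 1×C: weight 7, value 36
- 3×B: weight 9, value 36
Best: $36.

$36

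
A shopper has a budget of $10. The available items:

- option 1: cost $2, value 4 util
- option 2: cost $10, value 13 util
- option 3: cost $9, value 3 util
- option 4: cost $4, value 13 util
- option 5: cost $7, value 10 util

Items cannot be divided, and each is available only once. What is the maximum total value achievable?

Check high-value combinations within $10:
- option 1+option 4: cost 2+4=6, value 4+13=17
- option 1+option 5: cost 2+7=9, value 4+10=14
- option 4: cost 4, value 13
Best: 17 util.

17 util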